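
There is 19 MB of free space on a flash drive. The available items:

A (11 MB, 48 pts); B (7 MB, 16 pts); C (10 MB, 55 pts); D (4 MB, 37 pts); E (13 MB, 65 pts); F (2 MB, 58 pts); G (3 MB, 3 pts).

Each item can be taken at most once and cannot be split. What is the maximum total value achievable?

160 pts

This is a 0/1 knapsack; check combinations near the capacity.
- D+E+F: size 4+13+2=19, value 37+65+58=160
- C+D+F+G: size 10+4+2+3=19, value 55+37+58+3=153
- C+D+F: size 10+4+2=16, value 55+37+58=150
- A+D+F: size 11+4+2=17, value 48+37+58=143
Best: 160 pts.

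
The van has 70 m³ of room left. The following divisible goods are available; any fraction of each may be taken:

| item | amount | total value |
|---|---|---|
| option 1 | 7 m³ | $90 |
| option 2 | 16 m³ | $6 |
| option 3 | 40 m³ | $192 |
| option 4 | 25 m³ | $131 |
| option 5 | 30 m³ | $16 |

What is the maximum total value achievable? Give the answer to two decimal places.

Take in order of value per unit:
- option 1 (90/7 per unit): all 7 → value 90, running total 90.00
- option 4 (131/25 per unit): all 25 → value 131, running total 221.00
- option 3 (192/40 per unit): 38 of 40 → value 38×192/40 = 182.4000, running total 403.40
Total 403.40.

403.40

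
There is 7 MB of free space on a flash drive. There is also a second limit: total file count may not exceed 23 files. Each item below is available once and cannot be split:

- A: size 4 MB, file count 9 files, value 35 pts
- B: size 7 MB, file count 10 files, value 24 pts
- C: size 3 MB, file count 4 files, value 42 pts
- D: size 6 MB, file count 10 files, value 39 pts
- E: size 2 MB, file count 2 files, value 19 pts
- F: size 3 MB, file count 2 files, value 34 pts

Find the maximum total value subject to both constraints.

Feasible sets respecting both limits:
- A+C: size 7, file count 13, value 77
- C+F: size 6, file count 6, value 76
- A+F: size 7, file count 11, value 69
Best: 77 pts.

77 pts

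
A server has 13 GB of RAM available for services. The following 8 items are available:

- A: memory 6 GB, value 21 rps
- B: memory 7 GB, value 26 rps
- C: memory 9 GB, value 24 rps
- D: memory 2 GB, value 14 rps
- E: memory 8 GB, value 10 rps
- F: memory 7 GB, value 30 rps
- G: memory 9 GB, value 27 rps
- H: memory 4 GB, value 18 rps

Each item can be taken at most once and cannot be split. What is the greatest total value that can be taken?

Check high-value combinations within 13 GB:
- D+F+H: memory 2+7+4=13, value 14+30+18=62
- B+D+H: memory 7+2+4=13, value 26+14+18=58
- A+D+H: memory 6+2+4=12, value 21+14+18=53
- A+F: memory 6+7=13, value 21+30=51
Best: 62 rps.

62 rps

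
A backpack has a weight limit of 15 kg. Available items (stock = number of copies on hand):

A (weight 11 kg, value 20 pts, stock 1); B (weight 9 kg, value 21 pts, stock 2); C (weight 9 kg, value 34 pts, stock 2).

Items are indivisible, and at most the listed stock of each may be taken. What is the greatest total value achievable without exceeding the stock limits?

34 pts

Top feasible selections:
- 1×C: weight 9, value 34
- 1×B: weight 9, value 21
Best: 34 pts.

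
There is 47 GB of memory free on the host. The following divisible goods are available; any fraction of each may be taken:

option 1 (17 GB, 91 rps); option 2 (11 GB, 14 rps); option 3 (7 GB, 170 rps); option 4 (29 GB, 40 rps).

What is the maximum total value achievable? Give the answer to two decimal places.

Take in order of value per unit:
- option 3 (170/7 per unit): all 7 → value 170, running total 170.00
- option 1 (91/17 per unit): all 17 → value 91, running total 261.00
- option 4 (40/29 per unit): 23 of 29 → value 23×40/29 = 31.7241, running total 292.72
Total 292.72.

292.72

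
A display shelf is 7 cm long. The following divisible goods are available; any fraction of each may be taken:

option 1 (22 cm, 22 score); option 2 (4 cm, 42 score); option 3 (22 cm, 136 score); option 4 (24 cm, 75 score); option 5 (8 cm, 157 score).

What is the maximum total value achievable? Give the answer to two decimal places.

137.38

Take in order of value per unit:
- option 5 (157/8 per unit): 7 of 8 → value 7×157/8 = 137.3750, running total 137.38
Total 137.38.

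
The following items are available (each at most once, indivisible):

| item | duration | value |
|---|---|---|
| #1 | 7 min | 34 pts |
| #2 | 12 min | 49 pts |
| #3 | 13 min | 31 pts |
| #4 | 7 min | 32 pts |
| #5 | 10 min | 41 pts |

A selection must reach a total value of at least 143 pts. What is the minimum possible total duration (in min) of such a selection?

Subsets with value ≥ 143, sorted by total duration:
- #1+#2+#4+#5: duration 36, value 156
- #1+#2+#3+#4: duration 39, value 146
- #1+#2+#3+#5: duration 42, value 155
Minimum duration: 36 min.

36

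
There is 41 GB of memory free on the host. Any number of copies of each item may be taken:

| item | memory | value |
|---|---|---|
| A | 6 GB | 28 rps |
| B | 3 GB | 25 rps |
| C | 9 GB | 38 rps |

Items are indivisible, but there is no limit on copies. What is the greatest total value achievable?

325 rps

Best value-per-unit is B at 25/3, and filling with it alone uses memory 13×3=39. No mix of the others beats 13×25 = 325.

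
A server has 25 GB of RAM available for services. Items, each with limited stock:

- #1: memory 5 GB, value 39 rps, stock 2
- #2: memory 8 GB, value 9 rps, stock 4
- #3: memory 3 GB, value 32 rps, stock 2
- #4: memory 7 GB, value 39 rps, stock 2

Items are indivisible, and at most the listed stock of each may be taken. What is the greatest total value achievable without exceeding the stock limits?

Best selections within memory 25 and stock limits:
- 2×#1 + 2×#3 + 1×#4: memory 23, value 181
- 1×#1 + 2×#3 + 2×#4: memory 25, value 181
- 2×#1 + 2×#4: memory 24, value 156
- 2×#1 + 1×#2 + 2×#3: memory 24, value 151
Best: 181 rps.

181 rps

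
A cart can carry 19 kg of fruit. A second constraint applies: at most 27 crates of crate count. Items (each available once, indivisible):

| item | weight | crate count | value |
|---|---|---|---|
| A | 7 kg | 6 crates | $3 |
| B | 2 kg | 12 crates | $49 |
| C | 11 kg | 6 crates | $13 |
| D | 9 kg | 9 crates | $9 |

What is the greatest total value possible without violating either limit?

$62

Feasible sets respecting both limits:
- B+C: weight 13, crate count 18, value 62
- A+B+D: weight 18, crate count 27, value 61
- B+D: weight 11, crate count 21, value 58
- A+B: weight 9, crate count 18, value 52
Best: $62.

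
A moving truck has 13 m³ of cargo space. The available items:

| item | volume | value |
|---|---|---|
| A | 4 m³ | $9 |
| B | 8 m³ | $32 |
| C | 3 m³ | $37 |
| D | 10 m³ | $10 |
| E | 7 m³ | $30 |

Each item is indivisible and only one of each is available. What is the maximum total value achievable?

Check high-value combinations within 13 m³:
- B+C: volume 8+3=11, value 32+37=69
- C+E: volume 3+7=10, value 37+30=67
- C+D: volume 3+10=13, value 37+10=47
- A+C: volume 4+3=7, value 9+37=46
Best: $69.

$69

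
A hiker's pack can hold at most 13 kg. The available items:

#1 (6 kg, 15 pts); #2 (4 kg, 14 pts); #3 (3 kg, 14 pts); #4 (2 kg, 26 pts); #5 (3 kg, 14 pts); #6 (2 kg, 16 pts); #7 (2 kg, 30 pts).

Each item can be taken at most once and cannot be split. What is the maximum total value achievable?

This is a 0/1 knapsack; check combinations near the capacity.
- #3+#4+#5+#6+#7: weight 3+2+3+2+2=12, value 14+26+14+16+30=100
- #2+#3+#4+#6+#7: weight 4+3+2+2+2=13, value 14+14+26+16+30=100
- #2+#4+#5+#6+#7: weight 4+2+3+2+2=13, value 14+26+14+16+30=100
- #1+#4+#6+#7: weight 6+2+2+2=12, value 15+26+16+30=87
- #3+#4+#6+#7: weight 3+2+2+2=9, value 14+26+16+30=86
Best: 100 pts.

100 pts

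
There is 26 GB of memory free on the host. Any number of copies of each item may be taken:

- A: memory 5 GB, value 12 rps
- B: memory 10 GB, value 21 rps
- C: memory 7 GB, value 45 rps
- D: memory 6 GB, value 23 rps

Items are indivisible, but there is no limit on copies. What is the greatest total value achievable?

147 rps

Best value-per-unit is C at 45/7; filling with it alone gives 3×45 = 135.
Optimal mix: 1×A + 3×C → memory 26, value 147.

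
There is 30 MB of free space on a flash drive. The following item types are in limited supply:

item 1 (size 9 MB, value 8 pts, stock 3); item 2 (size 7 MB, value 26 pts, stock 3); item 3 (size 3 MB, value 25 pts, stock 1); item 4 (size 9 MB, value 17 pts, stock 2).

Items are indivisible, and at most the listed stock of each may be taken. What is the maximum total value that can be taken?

103 pts

Best selections within size 30 and stock limits:
- 3×item 2 + 1×item 3: size 24, value 103
- 3×item 2 + 1×item 4: size 30, value 95
- 2×item 2 + 1×item 3 + 1×item 4: size 26, value 94
Best: 103 pts.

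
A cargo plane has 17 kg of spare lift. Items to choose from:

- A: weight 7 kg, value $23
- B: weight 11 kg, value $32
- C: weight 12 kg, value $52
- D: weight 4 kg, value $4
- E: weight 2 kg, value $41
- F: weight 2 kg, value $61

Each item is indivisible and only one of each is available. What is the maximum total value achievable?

This is a 0/1 knapsack; check combinations near the capacity.
- C+E+F: weight 12+2+2=16, value 52+41+61=154
- B+E+F: weight 11+2+2=15, value 32+41+61=134
- A+D+E+F: weight 7+4+2+2=15, value 23+4+41+61=129
- A+E+F: weight 7+2+2=11, value 23+41+61=125
- C+F: weight 12+2=14, value 52+61=113
Best: $154.

$154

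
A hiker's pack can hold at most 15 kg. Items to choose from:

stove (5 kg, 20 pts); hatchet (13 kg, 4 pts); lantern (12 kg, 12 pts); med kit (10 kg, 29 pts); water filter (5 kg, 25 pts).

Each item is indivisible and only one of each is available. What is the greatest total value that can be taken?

54 pts

Check high-value combinations within 15 kg:
- med kit+water filter: weight 10+5=15, value 29+25=54
- stove+med kit: weight 5+10=15, value 20+29=49
- stove+water filter: weight 5+5=10, value 20+25=45
Best: 54 pts.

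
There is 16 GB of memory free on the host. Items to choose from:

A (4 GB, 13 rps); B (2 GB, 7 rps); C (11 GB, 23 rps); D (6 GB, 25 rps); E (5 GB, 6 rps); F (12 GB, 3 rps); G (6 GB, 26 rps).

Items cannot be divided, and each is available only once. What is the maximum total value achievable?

Check high-value combinations within 16 GB:
- A+D+G: memory 4+6+6=16, value 13+25+26=64
- B+D+G: memory 2+6+6=14, value 7+25+26=58
- D+G: memory 6+6=12, value 25+26=51
Best: 64 rps.

64 rps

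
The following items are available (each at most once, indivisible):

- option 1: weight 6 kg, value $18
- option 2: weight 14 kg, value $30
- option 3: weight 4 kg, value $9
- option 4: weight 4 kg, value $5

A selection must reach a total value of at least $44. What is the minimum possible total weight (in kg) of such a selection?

Subsets with value ≥ 44, sorted by total weight:
- option 1+option 2: weight 20, value 48
- option 2+option 3+option 4: weight 22, value 44
- option 1+option 2+option 3: weight 24, value 57
- option 1+option 2+option 4: weight 24, value 53
Minimum weight: 20 kg.

20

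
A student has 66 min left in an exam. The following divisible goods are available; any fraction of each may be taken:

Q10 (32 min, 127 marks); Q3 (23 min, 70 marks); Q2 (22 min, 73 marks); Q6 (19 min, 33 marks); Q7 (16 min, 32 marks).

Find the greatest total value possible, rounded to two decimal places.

236.52

Take in order of value per unit:
- Q10 (127/32 per unit): all 32 → value 127, running total 127.00
- Q2 (73/22 per unit): all 22 → value 73, running total 200.00
- Q3 (70/23 per unit): 12 of 23 → value 12×70/23 = 36.5217, running total 236.52
Total 236.52.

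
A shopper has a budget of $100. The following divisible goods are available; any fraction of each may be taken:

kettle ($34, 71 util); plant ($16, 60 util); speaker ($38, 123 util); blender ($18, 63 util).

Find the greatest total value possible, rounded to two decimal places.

304.47

Take in order of value per unit:
- plant (60/16 per unit): all 16 → value 60, running total 60.00
- blender (63/18 per unit): all 18 → value 63, running total 123.00
- speaker (123/38 per unit): all 38 → value 123, running total 246.00
- kettle (71/34 per unit): 28 of 34 → value 28×71/34 = 58.4706, running total 304.47
Total 304.47.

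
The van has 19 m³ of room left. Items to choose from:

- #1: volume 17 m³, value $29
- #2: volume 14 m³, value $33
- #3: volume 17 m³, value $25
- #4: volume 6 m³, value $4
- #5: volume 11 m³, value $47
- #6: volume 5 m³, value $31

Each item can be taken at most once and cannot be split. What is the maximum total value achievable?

Check high-value combinations within 19 m³:
- #5+#6: volume 11+5=16, value 47+31=78
- #2+#6: volume 14+5=19, value 33+31=64
- #4+#5: volume 6+11=17, value 4+47=51
- #5: volume 11, value 47
- #4+#6: volume 6+5=11, value 4+31=35
Best: $78.

$78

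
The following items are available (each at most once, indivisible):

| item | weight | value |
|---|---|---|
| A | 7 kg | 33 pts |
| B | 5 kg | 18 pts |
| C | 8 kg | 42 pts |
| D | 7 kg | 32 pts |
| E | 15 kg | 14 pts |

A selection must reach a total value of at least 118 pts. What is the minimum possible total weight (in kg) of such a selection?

Subsets with value ≥ 118, sorted by total weight:
- A+B+C+D: weight 27, value 125
- A+C+D+E: weight 37, value 121
Minimum weight: 27 kg.

27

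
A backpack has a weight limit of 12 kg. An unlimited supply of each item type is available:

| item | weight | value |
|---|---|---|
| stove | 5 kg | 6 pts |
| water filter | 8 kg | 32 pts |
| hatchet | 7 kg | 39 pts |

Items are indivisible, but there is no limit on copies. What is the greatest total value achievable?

45 pts

Best value-per-unit is hatchet at 39/7; filling with it alone gives 1×39 = 39.
Optimal mix: 1×stove + 1×hatchet → weight 12, value 45.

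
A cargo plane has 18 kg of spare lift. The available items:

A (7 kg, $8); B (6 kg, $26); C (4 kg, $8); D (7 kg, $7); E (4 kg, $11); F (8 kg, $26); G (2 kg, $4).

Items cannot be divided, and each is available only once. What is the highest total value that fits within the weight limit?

Check high-value combinations within 18 kg:
- B+E+F: weight 6+4+8=18, value 26+11+26=63
- B+C+F: weight 6+4+8=18, value 26+8+26=60
- B+F+G: weight 6+8+2=16, value 26+26+4=56
- B+F: weight 6+8=14, value 26+26=52
- B+C+E+G: weight 6+4+4+2=16, value 26+8+11+4=49
Best: $63.

$63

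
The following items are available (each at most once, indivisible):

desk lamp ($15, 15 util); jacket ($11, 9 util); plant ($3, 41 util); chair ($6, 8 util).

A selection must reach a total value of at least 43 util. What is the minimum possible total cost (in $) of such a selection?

9

Subsets with value ≥ 43, sorted by total cost:
- plant+chair: cost 9, value 49
- jacket+plant: cost 14, value 50
Minimum cost: 9 $.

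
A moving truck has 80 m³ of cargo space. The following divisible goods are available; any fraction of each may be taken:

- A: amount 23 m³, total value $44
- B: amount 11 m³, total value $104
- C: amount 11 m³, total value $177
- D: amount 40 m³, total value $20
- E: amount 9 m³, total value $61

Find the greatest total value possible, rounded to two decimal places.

399.00

Take in order of value per unit:
- C (177/11 per unit): all 11 → value 177, running total 177.00
- B (104/11 per unit): all 11 → value 104, running total 281.00
- E (61/9 per unit): all 9 → value 61, running total 342.00
- A (44/23 per unit): all 23 → value 44, running total 386.00
- D (20/40 per unit): 26 of 40 → value 26×20/40 = 13.0000, running total 399.00
Total 399.00.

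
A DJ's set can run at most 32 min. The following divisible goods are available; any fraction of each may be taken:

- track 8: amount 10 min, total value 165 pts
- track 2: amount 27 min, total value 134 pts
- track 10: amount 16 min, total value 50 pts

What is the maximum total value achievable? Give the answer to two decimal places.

274.19

Take in order of value per unit:
- track 8 (165/10 per unit): all 10 → value 165, running total 165.00
- track 2 (134/27 per unit): 22 of 27 → value 22×134/27 = 109.1852, running total 274.19
Total 274.19.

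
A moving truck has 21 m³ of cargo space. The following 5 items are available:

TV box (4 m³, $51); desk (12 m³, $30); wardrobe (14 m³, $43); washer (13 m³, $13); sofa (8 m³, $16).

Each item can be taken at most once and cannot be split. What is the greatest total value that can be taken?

$94

This is a 0/1 knapsack; check combinations near the capacity.
- TV box+wardrobe: volume 4+14=18, value 51+43=94
- TV box+desk: volume 4+12=16, value 51+30=81
- TV box+sofa: volume 4+8=12, value 51+16=67
- TV box+washer: volume 4+13=17, value 51+13=64
Best: $94.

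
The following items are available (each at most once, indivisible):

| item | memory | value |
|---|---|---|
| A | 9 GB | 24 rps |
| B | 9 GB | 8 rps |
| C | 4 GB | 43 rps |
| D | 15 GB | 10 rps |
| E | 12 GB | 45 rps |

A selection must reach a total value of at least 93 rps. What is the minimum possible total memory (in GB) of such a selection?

25

Subsets with value ≥ 93, sorted by total memory:
- A+C+E: memory 25, value 112
- B+C+E: memory 25, value 96
- C+D+E: memory 31, value 98
- A+B+C+E: memory 34, value 120
Minimum memory: 25 GB.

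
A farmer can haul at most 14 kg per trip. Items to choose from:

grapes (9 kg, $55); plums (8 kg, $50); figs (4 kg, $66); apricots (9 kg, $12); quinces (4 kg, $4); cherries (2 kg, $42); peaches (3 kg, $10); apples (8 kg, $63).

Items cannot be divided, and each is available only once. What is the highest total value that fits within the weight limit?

$171

Check high-value combinations within 14 kg:
- figs+cherries+apples: weight 4+2+8=14, value 66+42+63=171
- plums+figs+cherries: weight 8+4+2=14, value 50+66+42=158
- figs+apples: weight 4+8=12, value 66+63=129
- figs+quinces+cherries+peaches: weight 4+4+2+3=13, value 66+4+42+10=122
Best: $171.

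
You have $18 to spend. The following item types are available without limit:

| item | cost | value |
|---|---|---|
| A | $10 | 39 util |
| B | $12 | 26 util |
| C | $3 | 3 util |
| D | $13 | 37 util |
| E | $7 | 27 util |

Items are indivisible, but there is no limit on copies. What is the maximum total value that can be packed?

66 util

Best value-per-unit is A at 39/10; filling with it alone gives 1×39 = 39.
Optimal mix: 1×A + 1×E → cost 17, value 66.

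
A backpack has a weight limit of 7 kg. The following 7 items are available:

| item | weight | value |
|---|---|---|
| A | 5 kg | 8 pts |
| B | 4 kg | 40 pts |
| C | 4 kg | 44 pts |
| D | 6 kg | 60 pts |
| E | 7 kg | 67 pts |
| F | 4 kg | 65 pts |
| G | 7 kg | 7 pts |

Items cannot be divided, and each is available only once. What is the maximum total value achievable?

67 pts

Check high-value combinations within 7 kg:
- E: weight 7, value 67
- F: weight 4, value 65
- D: weight 6, value 60
Best: 67 pts.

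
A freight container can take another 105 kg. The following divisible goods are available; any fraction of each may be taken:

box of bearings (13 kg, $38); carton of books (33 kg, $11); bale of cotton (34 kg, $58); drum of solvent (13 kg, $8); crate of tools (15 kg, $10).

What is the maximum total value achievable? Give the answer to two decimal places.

Take in order of value per unit:
- box of bearings (38/13 per unit): all 13 → value 38, running total 38.00
- bale of cotton (58/34 per unit): all 34 → value 58, running total 96.00
- crate of tools (10/15 per unit): all 15 → value 10, running total 106.00
- drum of solvent (8/13 per unit): all 13 → value 8, running total 114.00
- carton of books (11/33 per unit): 30 of 33 → value 30×11/33 = 10.0000, running total 124.00
Total 124.00.

124.00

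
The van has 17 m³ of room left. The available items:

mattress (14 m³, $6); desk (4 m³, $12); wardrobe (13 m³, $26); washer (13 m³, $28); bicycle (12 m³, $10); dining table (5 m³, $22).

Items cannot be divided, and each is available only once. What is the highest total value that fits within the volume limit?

$40

This is a 0/1 knapsack; check combinations near the capacity.
- desk+washer: volume 4+13=17, value 12+28=40
- desk+wardrobe: volume 4+13=17, value 12+26=38
- desk+dining table: volume 4+5=9, value 12+22=34
Best: $40.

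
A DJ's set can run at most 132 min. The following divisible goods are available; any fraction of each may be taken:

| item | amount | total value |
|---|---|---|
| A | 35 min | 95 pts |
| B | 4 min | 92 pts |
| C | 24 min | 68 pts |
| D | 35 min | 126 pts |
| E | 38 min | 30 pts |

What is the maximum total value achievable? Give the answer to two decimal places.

407.84

Take in order of value per unit:
- B (92/4 per unit): all 4 → value 92, running total 92.00
- D (126/35 per unit): all 35 → value 126, running total 218.00
- C (68/24 per unit): all 24 → value 68, running total 286.00
- A (95/35 per unit): all 35 → value 95, running total 381.00
- E (30/38 per unit): 34 of 38 → value 34×30/38 = 26.8421, running total 407.84
Total 407.84.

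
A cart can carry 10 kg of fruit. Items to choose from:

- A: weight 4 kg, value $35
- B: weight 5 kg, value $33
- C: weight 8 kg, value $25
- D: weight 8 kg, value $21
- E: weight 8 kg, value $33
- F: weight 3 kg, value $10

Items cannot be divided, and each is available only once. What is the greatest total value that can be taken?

$68

Check high-value combinations within 10 kg:
- A+B: weight 4+5=9, value 35+33=68
- A+F: weight 4+3=7, value 35+10=45
- B+F: weight 5+3=8, value 33+10=43
- A: weight 4, value 35
Best: $68.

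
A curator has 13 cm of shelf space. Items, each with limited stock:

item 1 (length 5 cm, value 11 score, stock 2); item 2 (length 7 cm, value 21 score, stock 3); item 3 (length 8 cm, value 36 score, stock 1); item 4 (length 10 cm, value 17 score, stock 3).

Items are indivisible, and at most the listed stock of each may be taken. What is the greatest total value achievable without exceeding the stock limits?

Best selections within length 13 and stock limits:
- 1×item 1 + 1×item 3: length 13, value 47
- 1×item 3: length 8, value 36
Best: 47 score.

47 score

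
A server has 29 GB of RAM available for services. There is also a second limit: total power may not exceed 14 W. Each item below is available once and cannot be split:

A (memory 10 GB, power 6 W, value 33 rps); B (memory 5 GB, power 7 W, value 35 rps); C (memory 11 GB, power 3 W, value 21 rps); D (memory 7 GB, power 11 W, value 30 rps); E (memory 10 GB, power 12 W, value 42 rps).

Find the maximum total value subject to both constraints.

68 rps

Feasible sets respecting both limits:
- A+B: memory 15, power 13, value 68
- B+C: memory 16, power 10, value 56
- A+C: memory 21, power 9, value 54
Best: 68 rps.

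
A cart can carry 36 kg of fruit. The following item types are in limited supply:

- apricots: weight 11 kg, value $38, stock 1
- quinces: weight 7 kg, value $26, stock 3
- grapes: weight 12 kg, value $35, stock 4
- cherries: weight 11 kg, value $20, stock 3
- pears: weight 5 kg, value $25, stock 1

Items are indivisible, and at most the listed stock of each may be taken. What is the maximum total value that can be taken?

Best selections within weight 36 and stock limits:
- 1×apricots + 1×quinces + 1×grapes + 1×pears: weight 35, value 124
- 1×quinces + 2×grapes + 1×pears: weight 36, value 121
Best: $124.

$124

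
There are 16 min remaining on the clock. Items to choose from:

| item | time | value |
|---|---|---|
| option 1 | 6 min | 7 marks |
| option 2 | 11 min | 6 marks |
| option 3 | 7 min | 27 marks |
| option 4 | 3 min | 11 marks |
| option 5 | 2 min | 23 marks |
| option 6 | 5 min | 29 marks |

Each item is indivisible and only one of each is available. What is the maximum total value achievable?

79 marks

This is a 0/1 knapsack; check combinations near the capacity.
- option 3+option 5+option 6: time 7+2+5=14, value 27+23+29=79
- option 1+option 4+option 5+option 6: time 6+3+2+5=16, value 7+11+23+29=70
- option 3+option 4+option 6: time 7+3+5=15, value 27+11+29=67
- option 4+option 5+option 6: time 3+2+5=10, value 11+23+29=63
Best: 79 marks.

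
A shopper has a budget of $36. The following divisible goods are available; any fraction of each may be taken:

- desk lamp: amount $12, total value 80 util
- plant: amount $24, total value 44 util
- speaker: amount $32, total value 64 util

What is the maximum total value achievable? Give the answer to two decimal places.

Take in order of value per unit:
- desk lamp (80/12 per unit): all 12 → value 80, running total 80.00
- speaker (64/32 per unit): 24 of 32 → value 24×64/32 = 48.0000, running total 128.00
Total 128.00.

128.00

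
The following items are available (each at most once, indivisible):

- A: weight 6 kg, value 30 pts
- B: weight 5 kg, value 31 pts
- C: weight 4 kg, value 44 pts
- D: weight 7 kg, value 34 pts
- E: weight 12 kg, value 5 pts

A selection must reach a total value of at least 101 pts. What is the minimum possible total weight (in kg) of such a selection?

15

Subsets with value ≥ 101, sorted by total weight:
- A+B+C: weight 15, value 105
- B+C+D: weight 16, value 109
Minimum weight: 15 kg.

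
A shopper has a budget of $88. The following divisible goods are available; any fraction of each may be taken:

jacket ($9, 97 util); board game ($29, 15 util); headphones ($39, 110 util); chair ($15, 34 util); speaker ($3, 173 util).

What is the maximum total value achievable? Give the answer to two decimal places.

425.38

Take in order of value per unit:
- speaker (173/3 per unit): all 3 → value 173, running total 173.00
- jacket (97/9 per unit): all 9 → value 97, running total 270.00
- headphones (110/39 per unit): all 39 → value 110, running total 380.00
- chair (34/15 per unit): all 15 → value 34, running total 414.00
- board game (15/29 per unit): 22 of 29 → value 22×15/29 = 11.3793, running total 425.38
Total 425.38.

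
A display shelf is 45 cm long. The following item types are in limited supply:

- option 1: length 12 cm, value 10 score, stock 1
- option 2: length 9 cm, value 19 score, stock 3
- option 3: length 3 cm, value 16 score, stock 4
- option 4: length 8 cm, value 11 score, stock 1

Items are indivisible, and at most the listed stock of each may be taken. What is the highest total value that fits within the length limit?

121 score

Best selections within length 45 and stock limits:
- 3×option 2 + 4×option 3: length 39, value 121
- 3×option 2 + 3×option 3 + 1×option 4: length 44, value 116
- 2×option 2 + 4×option 3 + 1×option 4: length 38, value 113
Best: 121 score.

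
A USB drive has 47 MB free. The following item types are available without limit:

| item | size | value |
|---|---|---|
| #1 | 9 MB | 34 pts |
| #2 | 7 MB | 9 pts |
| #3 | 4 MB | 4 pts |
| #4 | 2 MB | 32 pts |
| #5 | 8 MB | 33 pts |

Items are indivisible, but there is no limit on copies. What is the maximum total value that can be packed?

736 pts

Best value-per-unit is #4 at 32/2, and filling with it alone uses size 23×2=46. No mix of the others beats 23×32 = 736.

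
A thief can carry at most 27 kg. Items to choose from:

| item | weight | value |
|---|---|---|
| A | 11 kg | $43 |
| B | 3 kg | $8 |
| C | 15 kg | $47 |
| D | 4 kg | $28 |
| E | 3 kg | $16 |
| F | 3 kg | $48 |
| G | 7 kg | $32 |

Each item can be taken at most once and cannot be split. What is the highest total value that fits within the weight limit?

Check high-value combinations within 27 kg:
- A+D+F+G: weight 11+4+3+7=25, value 43+28+48+32=151
- A+B+E+F+G: weight 11+3+3+3+7=27, value 43+8+16+48+32=147
- A+B+D+E+F: weight 11+3+4+3+3=24, value 43+8+28+16+48=143
- A+E+F+G: weight 11+3+3+7=24, value 43+16+48+32=139
- C+D+E+F: weight 15+4+3+3=25, value 47+28+16+48=139
Best: $151.

$151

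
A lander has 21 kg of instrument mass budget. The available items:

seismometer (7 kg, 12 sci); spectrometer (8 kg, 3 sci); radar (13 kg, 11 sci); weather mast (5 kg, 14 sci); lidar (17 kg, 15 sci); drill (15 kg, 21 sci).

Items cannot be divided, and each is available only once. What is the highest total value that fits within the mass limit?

35 sci

This is a 0/1 knapsack; check combinations near the capacity.
- weather mast+drill: mass 5+15=20, value 14+21=35
- seismometer+spectrometer+weather mast: mass 7+8+5=20, value 12+3+14=29
- seismometer+weather mast: mass 7+5=12, value 12+14=26
- radar+weather mast: mass 13+5=18, value 11+14=25
- seismometer+radar: mass 7+13=20, value 12+11=23
Best: 35 sci.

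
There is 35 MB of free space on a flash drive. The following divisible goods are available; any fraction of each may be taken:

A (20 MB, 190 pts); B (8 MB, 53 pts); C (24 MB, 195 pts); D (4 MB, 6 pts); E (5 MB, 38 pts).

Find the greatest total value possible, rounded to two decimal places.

Take in order of value per unit:
- A (190/20 per unit): all 20 → value 190, running total 190.00
- C (195/24 per unit): 15 of 24 → value 15×195/24 = 121.8750, running total 311.88
Total 311.88.

311.88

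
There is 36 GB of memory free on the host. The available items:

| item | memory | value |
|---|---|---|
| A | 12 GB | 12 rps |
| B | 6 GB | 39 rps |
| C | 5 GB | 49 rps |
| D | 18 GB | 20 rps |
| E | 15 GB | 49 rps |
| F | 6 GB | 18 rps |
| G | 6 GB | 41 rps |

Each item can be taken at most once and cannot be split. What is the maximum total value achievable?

178 rps

Check high-value combinations within 36 GB:
- B+C+E+G: memory 6+5+15+6=32, value 39+49+49+41=178
- A+B+C+F+G: memory 12+6+5+6+6=35, value 12+39+49+18+41=159
- C+E+F+G: memory 5+15+6+6=32, value 49+49+18+41=157
- B+C+E+F: memory 6+5+15+6=32, value 39+49+49+18=155
- B+C+D+G: memory 6+5+18+6=35, value 39+49+20+41=149
Best: 178 rps.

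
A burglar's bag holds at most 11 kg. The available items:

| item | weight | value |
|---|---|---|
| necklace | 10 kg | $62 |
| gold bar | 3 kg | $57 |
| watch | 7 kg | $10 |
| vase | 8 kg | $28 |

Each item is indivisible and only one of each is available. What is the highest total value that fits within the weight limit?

This is a 0/1 knapsack; check combinations near the capacity.
- gold bar+vase: weight 3+8=11, value 57+28=85
- gold bar+watch: weight 3+7=10, value 57+10=67
- necklace: weight 10, value 62
- gold bar: weight 3, value 57
- vase: weight 8, value 28
Best: $85.

$85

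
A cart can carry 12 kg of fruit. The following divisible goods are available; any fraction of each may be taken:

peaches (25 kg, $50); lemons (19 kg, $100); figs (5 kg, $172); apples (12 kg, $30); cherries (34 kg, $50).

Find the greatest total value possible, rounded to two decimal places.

208.84

Take in order of value per unit:
- figs (172/5 per unit): all 5 → value 172, running total 172.00
- lemons (100/19 per unit): 7 of 19 → value 7×100/19 = 36.8421, running total 208.84
Total 208.84.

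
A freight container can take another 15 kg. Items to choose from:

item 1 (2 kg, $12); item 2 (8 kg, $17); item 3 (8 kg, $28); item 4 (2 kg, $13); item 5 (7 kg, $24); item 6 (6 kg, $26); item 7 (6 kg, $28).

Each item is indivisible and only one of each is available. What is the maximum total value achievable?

Check high-value combinations within 15 kg:
- item 4+item 6+item 7: weight 2+6+6=14, value 13+26+28=67
- item 1+item 6+item 7: weight 2+6+6=14, value 12+26+28=66
- item 4+item 5+item 7: weight 2+7+6=15, value 13+24+28=65
Best: $67.

$67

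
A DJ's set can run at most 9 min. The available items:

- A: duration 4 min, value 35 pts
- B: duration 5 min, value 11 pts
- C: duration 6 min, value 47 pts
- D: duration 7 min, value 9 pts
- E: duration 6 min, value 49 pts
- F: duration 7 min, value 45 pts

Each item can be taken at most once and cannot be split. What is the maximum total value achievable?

49 pts

Check high-value combinations within 9 min:
- E: duration 6, value 49
- C: duration 6, value 47
- A+B: duration 4+5=9, value 35+11=46
- F: duration 7, value 45
- A: duration 4, value 35
Best: 49 pts.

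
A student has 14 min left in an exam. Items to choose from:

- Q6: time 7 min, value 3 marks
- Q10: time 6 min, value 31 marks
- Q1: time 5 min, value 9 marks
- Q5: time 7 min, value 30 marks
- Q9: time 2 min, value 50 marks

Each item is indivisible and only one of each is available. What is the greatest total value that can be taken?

90 marks

This is a 0/1 knapsack; check combinations near the capacity.
- Q10+Q1+Q9: time 6+5+2=13, value 31+9+50=90
- Q1+Q5+Q9: time 5+7+2=14, value 9+30+50=89
- Q10+Q9: time 6+2=8, value 31+50=81
Best: 90 marks.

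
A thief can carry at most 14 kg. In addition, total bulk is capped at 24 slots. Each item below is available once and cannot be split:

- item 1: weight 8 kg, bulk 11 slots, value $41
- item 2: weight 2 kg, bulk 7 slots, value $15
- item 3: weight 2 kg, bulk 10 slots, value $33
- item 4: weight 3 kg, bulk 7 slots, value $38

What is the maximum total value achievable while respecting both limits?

Feasible sets respecting both limits:
- item 2+item 3+item 4: weight 7, bulk 24, value 86
- item 1+item 4: weight 11, bulk 18, value 79
- item 1+item 3: weight 10, bulk 21, value 74
- item 3+item 4: weight 5, bulk 17, value 71
Best: $86.

$86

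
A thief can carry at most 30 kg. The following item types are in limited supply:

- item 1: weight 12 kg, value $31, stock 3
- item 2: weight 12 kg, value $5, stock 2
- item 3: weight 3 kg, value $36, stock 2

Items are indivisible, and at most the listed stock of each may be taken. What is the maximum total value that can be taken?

Best selections within weight 30 and stock limits:
- 2×item 1 + 2×item 3: weight 30, value 134
- 1×item 1 + 1×item 2 + 2×item 3: weight 30, value 108
- 1×item 1 + 2×item 3: weight 18, value 103
Best: $134.

$134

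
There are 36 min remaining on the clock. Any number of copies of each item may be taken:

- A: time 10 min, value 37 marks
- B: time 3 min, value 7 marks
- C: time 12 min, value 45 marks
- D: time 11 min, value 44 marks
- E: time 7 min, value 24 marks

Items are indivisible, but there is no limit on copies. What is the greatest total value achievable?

139 marks

Best value-per-unit is D at 44/11; filling with it alone gives 3×44 = 132.
Optimal mix: 1×B + 3×D → time 36, value 139.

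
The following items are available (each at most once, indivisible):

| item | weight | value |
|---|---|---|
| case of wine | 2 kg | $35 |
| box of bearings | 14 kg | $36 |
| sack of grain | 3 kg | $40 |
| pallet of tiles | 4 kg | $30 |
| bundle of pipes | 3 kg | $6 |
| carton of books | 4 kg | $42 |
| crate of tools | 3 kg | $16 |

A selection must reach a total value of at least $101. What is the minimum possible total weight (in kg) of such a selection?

Subsets with value ≥ 101, sorted by total weight:
- case of wine+sack of grain+carton of books: weight 9, value 117
- case of wine+sack of grain+pallet of tiles: weight 9, value 105
Minimum weight: 9 kg.

9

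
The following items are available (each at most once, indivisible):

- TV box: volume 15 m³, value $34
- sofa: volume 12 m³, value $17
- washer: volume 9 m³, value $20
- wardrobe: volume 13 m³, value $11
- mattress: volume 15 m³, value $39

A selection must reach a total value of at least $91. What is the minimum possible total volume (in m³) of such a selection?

Subsets with value ≥ 91, sorted by total volume:
- TV box+washer+mattress: volume 39, value 93
- TV box+sofa+washer+mattress: volume 51, value 110
Minimum volume: 39 m³.

39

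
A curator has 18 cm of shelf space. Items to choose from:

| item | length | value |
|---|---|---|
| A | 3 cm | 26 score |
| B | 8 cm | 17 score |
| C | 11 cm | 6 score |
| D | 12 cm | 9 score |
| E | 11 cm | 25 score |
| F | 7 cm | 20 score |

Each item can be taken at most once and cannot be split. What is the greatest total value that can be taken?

63 score

Check high-value combinations within 18 cm:
- A+B+F: length 3+8+7=18, value 26+17+20=63
- A+E: length 3+11=14, value 26+25=51
- A+F: length 3+7=10, value 26+20=46
- E+F: length 11+7=18, value 25+20=45
Best: 63 score.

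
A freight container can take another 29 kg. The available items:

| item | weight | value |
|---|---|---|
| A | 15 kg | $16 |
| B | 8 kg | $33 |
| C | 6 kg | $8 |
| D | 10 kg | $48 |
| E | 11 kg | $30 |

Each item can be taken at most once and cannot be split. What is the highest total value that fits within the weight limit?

Check high-value combinations within 29 kg:
- B+D+E: weight 8+10+11=29, value 33+48+30=111
- B+C+D: weight 8+6+10=24, value 33+8+48=89
- C+D+E: weight 6+10+11=27, value 8+48+30=86
- B+D: weight 8+10=18, value 33+48=81
Best: $111.

$111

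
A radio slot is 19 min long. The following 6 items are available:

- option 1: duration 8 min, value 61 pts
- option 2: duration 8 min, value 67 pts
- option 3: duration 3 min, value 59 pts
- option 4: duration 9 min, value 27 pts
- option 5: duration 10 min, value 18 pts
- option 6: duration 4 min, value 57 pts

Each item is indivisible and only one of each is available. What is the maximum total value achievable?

Check high-value combinations within 19 min:
- option 1+option 2+option 3: duration 8+8+3=19, value 61+67+59=187
- option 2+option 3+option 6: duration 8+3+4=15, value 67+59+57=183
- option 1+option 3+option 6: duration 8+3+4=15, value 61+59+57=177
- option 3+option 4+option 6: duration 3+9+4=16, value 59+27+57=143
Best: 187 pts.

187 pts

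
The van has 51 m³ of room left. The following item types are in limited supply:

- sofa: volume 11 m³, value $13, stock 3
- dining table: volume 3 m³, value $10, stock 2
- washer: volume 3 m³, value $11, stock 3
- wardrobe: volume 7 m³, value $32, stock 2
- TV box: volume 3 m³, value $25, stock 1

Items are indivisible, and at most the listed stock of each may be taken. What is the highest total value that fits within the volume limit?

$158

Best selections within volume 51 and stock limits:
- 2×sofa + 1×dining table + 3×washer + 2×wardrobe + 1×TV box: volume 51, value 158
- 2×sofa + 2×dining table + 2×washer + 2×wardrobe + 1×TV box: volume 51, value 157
Best: $158.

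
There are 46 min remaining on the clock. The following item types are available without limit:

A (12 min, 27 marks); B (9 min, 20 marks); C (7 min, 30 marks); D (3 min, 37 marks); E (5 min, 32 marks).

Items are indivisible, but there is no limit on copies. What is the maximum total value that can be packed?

555 marks

Best value-per-unit is D at 37/3, and filling with it alone uses time 15×3=45. No mix of the others beats 15×37 = 555.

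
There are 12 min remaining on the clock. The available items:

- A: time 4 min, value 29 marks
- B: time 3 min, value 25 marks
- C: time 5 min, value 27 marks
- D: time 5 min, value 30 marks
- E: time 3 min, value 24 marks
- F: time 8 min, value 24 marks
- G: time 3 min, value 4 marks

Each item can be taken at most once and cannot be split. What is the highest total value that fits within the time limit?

Check high-value combinations within 12 min:
- A+B+D: time 4+3+5=12, value 29+25+30=84
- A+D+E: time 4+5+3=12, value 29+30+24=83
- A+B+C: time 4+3+5=12, value 29+25+27=81
- A+C+E: time 4+5+3=12, value 29+27+24=80
- B+D+E: time 3+5+3=11, value 25+30+24=79
Best: 84 marks.

84 marks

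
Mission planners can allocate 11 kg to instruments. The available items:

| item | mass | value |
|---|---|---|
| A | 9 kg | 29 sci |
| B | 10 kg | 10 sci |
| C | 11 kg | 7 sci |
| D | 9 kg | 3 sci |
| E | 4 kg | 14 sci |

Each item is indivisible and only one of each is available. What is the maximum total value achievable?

29 sci

This is a 0/1 knapsack; check combinations near the capacity.
- A: mass 9, value 29
- E: mass 4, value 14
- B: mass 10, value 10
Best: 29 sci.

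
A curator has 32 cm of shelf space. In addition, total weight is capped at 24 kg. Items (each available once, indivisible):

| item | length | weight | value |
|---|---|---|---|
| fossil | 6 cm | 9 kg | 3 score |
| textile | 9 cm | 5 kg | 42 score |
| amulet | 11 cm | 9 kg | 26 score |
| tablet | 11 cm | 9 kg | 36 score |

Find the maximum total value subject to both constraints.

Feasible sets respecting both limits:
- textile+amulet+tablet: length 31, weight 23, value 104
- fossil+textile+tablet: length 26, weight 23, value 81
- textile+tablet: length 20, weight 14, value 78
Best: 104 score.

104 score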